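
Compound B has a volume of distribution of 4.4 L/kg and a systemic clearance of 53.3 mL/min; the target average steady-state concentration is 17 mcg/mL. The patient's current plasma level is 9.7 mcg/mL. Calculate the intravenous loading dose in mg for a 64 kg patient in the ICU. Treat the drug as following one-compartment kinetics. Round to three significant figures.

2060 mg

Vd(total) = 64 kg × 4.4 L/kg = 281.6 L
Concentration deficit ΔC = 17 − 9.7 = 7.300 mg/L
LD = Vd × ΔC = 281.6 × 7.300 = 2056 mg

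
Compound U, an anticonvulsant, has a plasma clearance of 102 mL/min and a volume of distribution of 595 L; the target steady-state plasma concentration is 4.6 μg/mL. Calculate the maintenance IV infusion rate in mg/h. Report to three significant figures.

CL = 102 mL/min = 102 × 0.06 = 6.120 L/h
Rate = CL × Css = 6.120 × 4.6 = 28.15 mg/h

28.2 mg/h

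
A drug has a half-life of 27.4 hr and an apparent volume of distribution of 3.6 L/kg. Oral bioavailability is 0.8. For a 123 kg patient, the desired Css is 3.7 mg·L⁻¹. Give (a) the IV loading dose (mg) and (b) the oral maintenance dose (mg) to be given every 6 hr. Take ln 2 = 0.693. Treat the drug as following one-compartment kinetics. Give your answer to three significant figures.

Vd = 3.6 L/kg × 123 kg = 442.8 L
LD = Vd × C = 442.8 × 3.7 = 1638 mg
CL = 0.693 × Vd / t½ = 0.693 × 442.8 / 27.4 = 11.20 L/h
D = CL × Css × τ / F = 11.20 × 3.7 × 6 / 0.8 = 310.8 mg

(a) 1640 mg; (b) 311 mg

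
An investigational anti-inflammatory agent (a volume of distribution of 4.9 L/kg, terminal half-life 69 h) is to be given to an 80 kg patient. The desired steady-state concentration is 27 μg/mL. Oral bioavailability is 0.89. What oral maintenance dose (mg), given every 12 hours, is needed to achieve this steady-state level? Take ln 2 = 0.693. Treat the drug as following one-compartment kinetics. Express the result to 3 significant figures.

1430 mg

Total Vd = 4.9 × 80 = 392.0 L
CL = 0.693 × Vd / t½ = 0.693 × 392.0 / 69 = 3.937 L/h
D = CL × Css × τ / F = 3.937 × 27 × 12 / 0.89 = 1433 mg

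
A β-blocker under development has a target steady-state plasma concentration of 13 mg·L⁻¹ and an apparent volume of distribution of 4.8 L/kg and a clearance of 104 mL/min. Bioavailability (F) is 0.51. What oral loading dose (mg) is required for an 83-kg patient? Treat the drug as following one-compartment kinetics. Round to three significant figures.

10200 mg

Vd = 4.8 L/kg × 83 kg = 398.4 L
Loading dose depends on Vd (not clearance): it fills the distribution volume.
LD = Vd × C / F = 398.4 × 13.00 / 0.51 = 10160 mg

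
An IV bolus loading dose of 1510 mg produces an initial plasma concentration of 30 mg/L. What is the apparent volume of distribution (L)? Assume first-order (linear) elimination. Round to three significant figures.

Immediately after an IV bolus, C₀ = Dose / Vd, so Vd = Dose / C₀.
Vd = 1510 / 30 = 50.33 L

50.3 L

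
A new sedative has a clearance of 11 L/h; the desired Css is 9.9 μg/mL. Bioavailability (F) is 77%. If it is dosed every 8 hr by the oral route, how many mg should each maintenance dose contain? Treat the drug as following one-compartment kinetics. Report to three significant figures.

1130 mg

At steady state, dose per interval replaces the amount cleared in that interval: F·D/τ = CL·Css.
D = CL × Css × τ / F = 11.00 × 9.9 × 8 / 0.77 = 1131 mg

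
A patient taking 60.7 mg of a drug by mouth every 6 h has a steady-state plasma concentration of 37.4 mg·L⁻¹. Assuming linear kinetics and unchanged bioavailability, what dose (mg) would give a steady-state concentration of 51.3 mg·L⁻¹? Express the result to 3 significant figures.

With linear kinetics, Css is proportional to dose rate (D/τ) at fixed clearance.
D₂ = D₁ × (Css,target / Css,current) = 60.7 × 51.3/37.4 = 83.26 mg

83.3 mg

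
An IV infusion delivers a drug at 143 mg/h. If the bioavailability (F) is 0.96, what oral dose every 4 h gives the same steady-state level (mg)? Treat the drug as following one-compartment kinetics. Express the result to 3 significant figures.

596 mg

To maintain the same Css, the systemic dosing rate must be unchanged: F·D/τ = infusion rate.
D = rate × τ / F = 143 × 4 / 0.96 = 595.8 mg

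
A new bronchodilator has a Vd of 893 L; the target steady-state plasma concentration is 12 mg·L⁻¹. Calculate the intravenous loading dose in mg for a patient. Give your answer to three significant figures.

LD = Vd × C = 893.0 × 12.00 = 10720 mg

10700 mg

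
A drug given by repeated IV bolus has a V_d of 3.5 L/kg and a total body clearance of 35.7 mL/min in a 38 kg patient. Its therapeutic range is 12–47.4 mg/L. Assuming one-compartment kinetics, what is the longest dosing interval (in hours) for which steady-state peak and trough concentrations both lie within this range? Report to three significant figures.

85.3 h

Vd(total) = 38 kg × 3.5 L/kg = 133.0 L
Convert clearance: 35.7 mL/min × 60 min/h ÷ 1000 mL/L = 2.142 L/h
k = CL / Vd = 2.142 / 133.0 = 0.01611 h⁻¹
Between IV bolus doses, concentration decays as C = C₀·e^(−kτ), so C_peak/C_trough = e^(kτ).
τ_max = ln(C_peak/C_trough) / k = ln(47.4/12) / 0.01611 = 1.374 / 0.01611 = 85.29 h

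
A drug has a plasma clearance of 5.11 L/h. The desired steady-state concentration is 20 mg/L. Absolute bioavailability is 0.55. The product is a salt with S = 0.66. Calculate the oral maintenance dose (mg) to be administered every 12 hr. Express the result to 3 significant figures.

3380 mg

At steady state, dose per interval replaces the amount cleared in that interval: F·S·D/τ = CL·Css.
D = CL × Css × τ / F / S = 5.110 × 20 × 12 / 0.55 / 0.66 = 3379 mg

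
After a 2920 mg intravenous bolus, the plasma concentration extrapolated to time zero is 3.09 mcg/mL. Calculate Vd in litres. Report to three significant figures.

945 L

Immediately after an IV bolus, C₀ = Dose / Vd, so Vd = Dose / C₀.
Vd = 2920 / 3.09 = 945.0 L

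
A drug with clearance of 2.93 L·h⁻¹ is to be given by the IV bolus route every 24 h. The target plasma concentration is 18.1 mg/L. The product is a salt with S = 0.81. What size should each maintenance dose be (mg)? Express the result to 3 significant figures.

D = CL × Css × τ / S = 2.930 × 18.1 × 24 / 0.81 = 1571 mg

1570 mg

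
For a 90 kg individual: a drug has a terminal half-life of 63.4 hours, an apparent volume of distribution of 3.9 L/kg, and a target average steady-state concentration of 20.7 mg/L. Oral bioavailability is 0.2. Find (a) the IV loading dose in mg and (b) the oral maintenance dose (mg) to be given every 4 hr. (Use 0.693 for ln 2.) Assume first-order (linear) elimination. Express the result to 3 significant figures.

Vd = 3.9 L/kg × 90 kg = 351.0 L
LD = Vd × C = 351.0 × 20.7 = 7266 mg
CL = 0.693 × Vd / t½ = 0.693 × 351.0 / 63.4 = 3.837 L/h
D = CL × Css × τ / F = 3.837 × 20.7 × 4 / 0.2 = 1589 mg

(a) 7270 mg; (b) 1590 mg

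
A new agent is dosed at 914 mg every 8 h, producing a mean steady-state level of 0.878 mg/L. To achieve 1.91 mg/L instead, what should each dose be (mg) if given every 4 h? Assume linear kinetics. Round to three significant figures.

For first-order elimination, Css ∝ F·D/(CL·τ); F and CL are unchanged, so Css ∝ D/τ.
D₂ = D₁ × (Css,target / Css,current) × (τ₂/τ₁) = 914 × (1.91/0.878) × (4/8) = 994.2 mg

994 mg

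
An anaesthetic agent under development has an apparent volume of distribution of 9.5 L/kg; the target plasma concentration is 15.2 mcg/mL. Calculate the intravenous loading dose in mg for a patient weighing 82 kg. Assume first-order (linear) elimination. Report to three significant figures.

Total Vd = 9.5 × 82 = 779.0 L
LD = Vd × C = 779.0 × 15.20 = 11840 mg

11800 mg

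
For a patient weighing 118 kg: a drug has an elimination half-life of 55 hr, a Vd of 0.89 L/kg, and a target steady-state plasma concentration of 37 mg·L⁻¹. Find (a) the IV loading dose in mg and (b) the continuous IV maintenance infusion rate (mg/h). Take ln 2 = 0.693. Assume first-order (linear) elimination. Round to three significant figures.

(a) 3890 mg; (b) 49.0 mg/h

Vd(total) = 118 kg × 0.89 L/kg = 105.0 L
LD = Vd × C = 105.0 × 37 = 3885 mg
CL = 0.693 × Vd / t½ = 0.693 × 105.0 / 55 = 1.323 L/h
Infusion rate = CL × Css = 1.323 × 37 = 48.95 mg/h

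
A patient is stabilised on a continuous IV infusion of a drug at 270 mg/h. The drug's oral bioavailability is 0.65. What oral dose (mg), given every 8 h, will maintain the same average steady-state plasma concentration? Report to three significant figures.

To maintain the same Css, the systemic dosing rate must be unchanged: F·D/τ = infusion rate.
D = rate × τ / F = 270 × 8 / 0.65 = 3323 mg

3320 mg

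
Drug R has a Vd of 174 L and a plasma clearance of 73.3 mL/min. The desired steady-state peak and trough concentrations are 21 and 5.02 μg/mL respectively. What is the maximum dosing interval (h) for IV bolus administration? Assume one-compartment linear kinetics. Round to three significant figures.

56.6 h

Convert clearance: 73.3 mL/min × 60 min/h ÷ 1000 mL/L = 4.398 L/h
k = CL / Vd = 4.398 / 174.0 = 0.02528 h⁻¹
Between IV bolus doses, concentration decays as C = C₀·e^(−kτ), so C_peak/C_trough = e^(kτ).
τ_max = ln(C_peak/C_trough) / k = ln(21/5.02) / 0.02528 = 1.431 / 0.02528 = 56.61 h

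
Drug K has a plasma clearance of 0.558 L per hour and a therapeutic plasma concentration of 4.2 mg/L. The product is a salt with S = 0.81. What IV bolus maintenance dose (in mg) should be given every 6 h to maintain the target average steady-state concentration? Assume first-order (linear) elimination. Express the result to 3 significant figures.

17.4 mg

D = CL × Css × τ / S = 0.5580 × 4.2 × 6 / 0.81 = 17.36 mg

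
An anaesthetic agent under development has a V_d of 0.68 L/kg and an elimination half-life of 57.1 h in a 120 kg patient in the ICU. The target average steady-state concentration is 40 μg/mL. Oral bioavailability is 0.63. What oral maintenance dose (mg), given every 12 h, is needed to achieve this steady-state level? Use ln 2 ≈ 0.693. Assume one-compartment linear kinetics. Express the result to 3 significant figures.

Total Vd = 0.68 × 120 = 81.60 L
CL = ln 2 · Vd / t½ = 0.693 × 81.60 / 57.1 = 0.9903 L/h
D = CL × Css × τ / F = 0.9903 × 40 × 12 / 0.63 = 754.5 mg

755 mg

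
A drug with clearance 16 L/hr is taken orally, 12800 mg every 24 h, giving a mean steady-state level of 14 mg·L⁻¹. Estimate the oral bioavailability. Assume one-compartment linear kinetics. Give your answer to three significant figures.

F·D/τ = CL·Css at steady state → F = CL·Css·τ / D.
F = 16 × 14 × 24 / 12800 = 0.420

0.420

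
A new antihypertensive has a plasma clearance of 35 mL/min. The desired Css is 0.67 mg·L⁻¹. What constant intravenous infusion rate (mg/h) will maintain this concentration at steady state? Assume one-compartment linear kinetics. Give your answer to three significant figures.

Convert clearance: 35 mL/min × 60 min/h ÷ 1000 mL/L = 2.100 L/h
Infusion rate = CL · Css = 2.100 L/h × 0.67 mg/L = 1.407 mg/h

1.41 mg/h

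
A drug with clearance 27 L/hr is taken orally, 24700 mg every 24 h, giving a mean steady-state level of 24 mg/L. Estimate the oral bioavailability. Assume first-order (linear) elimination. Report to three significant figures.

F·D/τ = CL·Css at steady state → F = CL·Css·τ / D.
F = 27 × 24 × 24 / 24700 = 0.630

0.630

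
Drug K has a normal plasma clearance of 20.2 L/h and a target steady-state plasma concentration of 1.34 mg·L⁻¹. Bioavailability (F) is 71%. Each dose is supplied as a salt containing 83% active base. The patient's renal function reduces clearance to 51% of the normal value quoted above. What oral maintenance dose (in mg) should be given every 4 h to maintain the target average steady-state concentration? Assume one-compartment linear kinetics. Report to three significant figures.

Patient clearance = 0.51 × 20.20 = 10.30 L/h
D = CL × Css × τ / F / S = 10.30 × 1.34 × 4 / 0.71 / 0.83 = 93.68 mg

93.7 mg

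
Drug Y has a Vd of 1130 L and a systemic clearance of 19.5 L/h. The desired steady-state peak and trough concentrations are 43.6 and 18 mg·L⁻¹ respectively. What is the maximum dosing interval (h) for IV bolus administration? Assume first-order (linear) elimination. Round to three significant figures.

51.3 h

k = CL / Vd = 19.50 / 1130 = 0.01726 h⁻¹
Between IV bolus doses, concentration decays as C = C₀·e^(−kτ), so C_peak/C_trough = e^(kτ).
τ_max = ln(C_peak/C_trough) / k = ln(43.6/18) / 0.01726 = 0.8847 / 0.01726 = 51.26 h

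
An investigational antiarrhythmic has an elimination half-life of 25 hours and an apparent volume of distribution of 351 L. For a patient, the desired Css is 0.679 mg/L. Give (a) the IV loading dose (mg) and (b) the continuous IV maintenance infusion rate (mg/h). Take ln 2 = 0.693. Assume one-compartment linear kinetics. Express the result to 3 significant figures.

LD = Vd × C = 351.0 × 0.679 = 238.3 mg
CL = 0.693 × Vd / t½ = 0.693 × 351.0 / 25 = 9.730 L/h
Infusion rate = CL × Css = 9.730 × 0.679 = 6.607 mg/h

(a) 238 mg; (b) 6.61 mg/h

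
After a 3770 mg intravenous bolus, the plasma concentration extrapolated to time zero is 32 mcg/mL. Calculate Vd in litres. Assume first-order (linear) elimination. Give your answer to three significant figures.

118 L

Immediately after an IV bolus, C₀ = Dose / Vd, so Vd = Dose / C₀.
Vd = 3770 / 32 = 117.8 L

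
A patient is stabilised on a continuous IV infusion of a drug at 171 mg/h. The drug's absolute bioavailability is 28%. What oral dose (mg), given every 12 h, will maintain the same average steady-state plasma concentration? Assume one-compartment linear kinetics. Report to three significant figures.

To maintain the same Css, the systemic dosing rate must be unchanged: F·D/τ = infusion rate.
D = rate × τ / F = 171 × 12 / 0.28 = 7329 mg

7330 mg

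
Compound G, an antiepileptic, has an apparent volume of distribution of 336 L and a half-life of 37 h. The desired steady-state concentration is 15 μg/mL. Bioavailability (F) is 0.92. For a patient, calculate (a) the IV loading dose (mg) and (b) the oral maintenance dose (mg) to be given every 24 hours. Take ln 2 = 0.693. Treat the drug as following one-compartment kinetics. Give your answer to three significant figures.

LD = Vd × C = 336.0 × 15 = 5040 mg
CL = 0.693 × Vd / t½ = 0.693 × 336.0 / 37 = 6.293 L/h
D = CL × Css × τ / F = 6.293 × 15 × 24 / 0.92 = 2462 mg

(a) 5040 mg; (b) 2460 mg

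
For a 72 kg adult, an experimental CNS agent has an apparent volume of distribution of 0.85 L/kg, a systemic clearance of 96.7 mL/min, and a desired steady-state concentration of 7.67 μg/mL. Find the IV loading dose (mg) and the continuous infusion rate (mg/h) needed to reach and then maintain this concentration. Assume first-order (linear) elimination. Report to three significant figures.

(a) 469 mg; (b) 44.5 mg/h

Vd(total) = 72 kg × 0.85 L/kg = 61.20 L
LD = Vd · C_target = 61.20 × 7.67 = 469.4 mg
Convert clearance: 96.7 mL/min × 60 min/h ÷ 1000 mL/L = 5.802 L/h
Maintenance infusion rate = CL × Css = 5.802 × 7.67 = 44.50 mg/h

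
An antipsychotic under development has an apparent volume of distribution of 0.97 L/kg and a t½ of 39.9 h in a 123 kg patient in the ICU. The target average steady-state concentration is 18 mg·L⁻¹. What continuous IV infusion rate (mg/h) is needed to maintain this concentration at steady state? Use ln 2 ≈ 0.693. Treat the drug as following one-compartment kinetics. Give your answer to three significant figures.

37.3 mg/h

Vd(total) = 123 kg × 0.97 L/kg = 119.3 L
CL = 0.693 × Vd / t½ = 0.693 × 119.3 / 39.9 = 2.072 L/h
Infusion rate = CL × Css = 2.072 × 18 = 37.30 mg/h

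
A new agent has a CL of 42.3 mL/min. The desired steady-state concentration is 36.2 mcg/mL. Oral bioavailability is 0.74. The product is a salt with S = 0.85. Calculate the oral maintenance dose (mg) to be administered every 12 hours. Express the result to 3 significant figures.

1750 mg

CL = 42.3 mL/min × 60/1000 = 2.538 L/h
D = CL × Css × τ / F / S = 2.538 × 36.2 × 12 / 0.74 / 0.85 = 1753 mg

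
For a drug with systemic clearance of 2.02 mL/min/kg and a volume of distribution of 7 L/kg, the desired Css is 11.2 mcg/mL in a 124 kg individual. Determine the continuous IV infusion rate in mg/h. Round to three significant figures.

168 mg/h

CL = 2.02 mL/min/kg × 124 kg = 250.5 mL/min = 250.5 × 60/1000 = 15.03 L/h
Maintenance depends on clearance, not Vd — rate in must match rate out.
R₀ = 15.03 × 11.2 = 168.3 mg/h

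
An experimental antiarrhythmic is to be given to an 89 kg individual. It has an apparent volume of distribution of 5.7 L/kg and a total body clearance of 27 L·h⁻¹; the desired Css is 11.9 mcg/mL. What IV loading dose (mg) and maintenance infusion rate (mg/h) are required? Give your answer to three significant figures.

(a) 6040 mg; (b) 321 mg/h

Vd(total) = 89 kg × 5.7 L/kg = 507.3 L
Loading dose = Vd × C = 507.3 × 11.9 = 6037 mg
Maintenance infusion rate = CL × Css = 27.00 × 11.9 = 321.3 mg/h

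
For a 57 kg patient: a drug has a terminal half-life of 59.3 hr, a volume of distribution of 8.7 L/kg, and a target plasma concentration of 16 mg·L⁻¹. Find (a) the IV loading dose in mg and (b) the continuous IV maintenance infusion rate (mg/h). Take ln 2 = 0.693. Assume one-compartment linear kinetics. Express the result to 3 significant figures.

(a) 7930 mg; (b) 92.7 mg/h

Vd = 8.7 L/kg × 57 kg = 495.9 L
LD = Vd × C = 495.9 × 16 = 7934 mg
CL = 0.693 × Vd / t½ = 0.693 × 495.9 / 59.3 = 5.795 L/h
Infusion rate = CL × Css = 5.795 × 16 = 92.72 mg/h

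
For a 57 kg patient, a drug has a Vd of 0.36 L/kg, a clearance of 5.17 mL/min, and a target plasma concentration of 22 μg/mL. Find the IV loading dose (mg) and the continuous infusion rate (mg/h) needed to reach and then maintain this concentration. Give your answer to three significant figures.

(a) 451 mg; (b) 6.82 mg/h

Vd = 0.36 L/kg × 57 kg = 20.52 L
Loading dose = Vd × C = 20.52 × 22 = 451.4 mg
CL = 5.17 mL/min = 5.17 × 0.06 = 0.3102 L/h
Maintenance infusion rate = CL × Css = 0.3102 × 22 = 6.824 mg/h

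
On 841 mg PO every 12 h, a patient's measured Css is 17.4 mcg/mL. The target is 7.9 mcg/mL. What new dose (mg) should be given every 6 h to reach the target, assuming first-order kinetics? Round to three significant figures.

191 mg

For first-order elimination, Css ∝ F·D/(CL·τ); F and CL are unchanged, so Css ∝ D/τ.
D₂ = D₁ × (Css,target / Css,current) × (τ₂/τ₁) = 841 × (7.9/17.4) × (6/12) = 190.9 mg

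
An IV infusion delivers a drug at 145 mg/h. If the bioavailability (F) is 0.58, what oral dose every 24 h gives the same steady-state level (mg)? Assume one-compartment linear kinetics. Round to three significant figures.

To maintain the same Css, the systemic dosing rate must be unchanged: F·D/τ = infusion rate.
D = rate × τ / F = 145 × 24 / 0.58 = 6000 mg

6000 mg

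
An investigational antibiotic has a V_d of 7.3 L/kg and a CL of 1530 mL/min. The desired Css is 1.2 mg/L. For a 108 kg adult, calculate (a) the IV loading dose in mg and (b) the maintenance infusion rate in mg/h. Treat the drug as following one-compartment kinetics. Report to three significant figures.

Vd(total) = 108 kg × 7.3 L/kg = 788.4 L
Loading: fill Vd to C_target → 788.4 L × 1.2 mg/L = 946.1 mg
CL = 1530 mL/min × 60/1000 = 91.80 L/h
Infusion rate = 91.80 L/h × 1.2 mg/L = 110.2 mg/h

(a) 946 mg; (b) 110 mg/h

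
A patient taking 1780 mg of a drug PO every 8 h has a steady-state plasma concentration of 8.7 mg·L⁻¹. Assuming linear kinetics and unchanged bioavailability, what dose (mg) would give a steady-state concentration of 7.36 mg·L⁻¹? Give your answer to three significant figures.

For first-order elimination, Css ∝ F·D/(CL·τ); F and CL are unchanged, so Css ∝ D/τ.
D₂ = D₁ × (Css,target / Css,current) = 1780 × 7.36/8.7 = 1506 mg

1510 mg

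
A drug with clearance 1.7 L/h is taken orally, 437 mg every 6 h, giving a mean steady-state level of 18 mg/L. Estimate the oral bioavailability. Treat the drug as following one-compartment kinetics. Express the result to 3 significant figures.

F·D/τ = CL·Css at steady state → F = CL·Css·τ / D.
F = 1.7 × 18 × 6 / 437 = 0.420

0.420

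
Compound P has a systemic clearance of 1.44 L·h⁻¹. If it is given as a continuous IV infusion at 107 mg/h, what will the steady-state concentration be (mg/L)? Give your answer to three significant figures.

74.3 mg/L

Css = rate / CL = 107 / 1.440 = 74.31 mg/L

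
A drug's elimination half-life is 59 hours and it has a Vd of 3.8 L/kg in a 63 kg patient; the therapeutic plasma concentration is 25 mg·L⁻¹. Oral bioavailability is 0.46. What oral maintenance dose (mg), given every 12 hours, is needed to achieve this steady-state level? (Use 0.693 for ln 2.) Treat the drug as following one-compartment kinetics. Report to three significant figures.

Vd(total) = 63 kg × 3.8 L/kg = 239.4 L
CL = 0.693 × Vd / t½ = 0.693 × 239.4 / 59 = 2.812 L/h
D = CL × Css × τ / F = 2.812 × 25 × 12 / 0.46 = 1834 mg

1830 mg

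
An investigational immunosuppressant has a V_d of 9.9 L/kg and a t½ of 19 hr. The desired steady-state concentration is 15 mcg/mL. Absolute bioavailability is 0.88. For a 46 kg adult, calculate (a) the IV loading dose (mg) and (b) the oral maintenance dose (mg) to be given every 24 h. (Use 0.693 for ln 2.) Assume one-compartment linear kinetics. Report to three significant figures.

(a) 6830 mg; (b) 6800 mg

Vd(total) = 46 kg × 9.9 L/kg = 455.4 L
LD = Vd × C = 455.4 × 15 = 6831 mg
CL = 0.693 × Vd / t½ = 0.693 × 455.4 / 19 = 16.61 L/h
D = CL × Css × τ / F = 16.61 × 15 × 24 / 0.88 = 6795 mg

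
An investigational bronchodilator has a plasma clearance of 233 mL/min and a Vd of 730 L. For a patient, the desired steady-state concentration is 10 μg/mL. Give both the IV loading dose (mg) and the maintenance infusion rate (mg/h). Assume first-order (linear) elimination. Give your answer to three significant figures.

(a) 7300 mg; (b) 140 mg/h

Loading: fill Vd to C_target → 730.0 L × 10 mg/L = 7300 mg
CL = 233 mL/min × 60/1000 = 13.98 L/h
Maintenance: replace elimination → rate = CL × Css = 13.98 × 10 = 139.8 mg/h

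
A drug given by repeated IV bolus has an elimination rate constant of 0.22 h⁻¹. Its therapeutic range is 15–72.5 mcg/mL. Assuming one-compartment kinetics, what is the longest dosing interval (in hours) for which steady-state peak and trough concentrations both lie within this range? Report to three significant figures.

Between IV bolus doses, concentration decays as C = C₀·e^(−kτ), so C_peak/C_trough = e^(kτ).
τ_max = ln(C_peak/C_trough) / k = ln(72.5/15) / 0.2200 = 1.576 / 0.2200 = 7.164 h

7.16 h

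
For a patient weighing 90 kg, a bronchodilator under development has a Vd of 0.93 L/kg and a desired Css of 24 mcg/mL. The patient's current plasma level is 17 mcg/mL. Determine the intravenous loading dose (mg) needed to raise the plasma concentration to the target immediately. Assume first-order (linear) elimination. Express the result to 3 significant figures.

586 mg

Total Vd = 0.93 × 90 = 83.70 L
Concentration deficit ΔC = 24 − 17 = 7.000 mg/L
LD = Vd × ΔC = 83.70 × 7.000 = 585.9 mg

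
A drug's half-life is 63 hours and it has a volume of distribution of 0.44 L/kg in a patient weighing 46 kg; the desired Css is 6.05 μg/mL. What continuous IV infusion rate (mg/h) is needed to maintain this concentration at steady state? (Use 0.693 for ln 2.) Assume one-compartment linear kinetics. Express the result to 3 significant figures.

1.35 mg/h

Vd = 0.44 L/kg × 46 kg = 20.24 L
CL = 0.693 × Vd / t½ = 0.693 × 20.24 / 63 = 0.2226 L/h
Infusion rate = CL × Css = 0.2226 × 6.05 = 1.347 mg/h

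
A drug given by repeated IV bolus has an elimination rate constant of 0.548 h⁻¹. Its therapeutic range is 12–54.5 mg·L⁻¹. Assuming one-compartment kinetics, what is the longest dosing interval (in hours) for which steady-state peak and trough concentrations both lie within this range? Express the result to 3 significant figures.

Between IV bolus doses, concentration decays as C = C₀·e^(−kτ), so C_peak/C_trough = e^(kτ).
τ_max = ln(C_peak/C_trough) / k = ln(54.5/12) / 0.5480 = 1.513 / 0.5480 = 2.761 h

2.76 h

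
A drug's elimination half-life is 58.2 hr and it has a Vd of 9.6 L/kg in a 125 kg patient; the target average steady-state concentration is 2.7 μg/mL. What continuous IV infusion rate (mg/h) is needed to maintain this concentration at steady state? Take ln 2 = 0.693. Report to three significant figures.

38.6 mg/h

Vd(total) = 125 kg × 9.6 L/kg = 1200 L
k = 0.693/58.2 = 0.01191 h⁻¹, so CL = k·Vd = 0.01191 × 1200 = 14.29 L/h
Infusion rate = CL × Css = 14.29 × 2.7 = 38.58 mg/h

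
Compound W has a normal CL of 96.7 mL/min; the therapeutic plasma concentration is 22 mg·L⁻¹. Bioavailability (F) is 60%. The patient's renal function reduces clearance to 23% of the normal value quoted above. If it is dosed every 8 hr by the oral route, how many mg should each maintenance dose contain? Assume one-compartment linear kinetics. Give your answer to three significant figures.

391 mg

CL = 96.7 mL/min × 60/1000 = 5.802 L/h
Patient clearance = 0.23 × 5.802 = 1.334 L/h
D = CL × Css × τ / F = 1.334 × 22 × 8 / 0.6 = 391.3 mg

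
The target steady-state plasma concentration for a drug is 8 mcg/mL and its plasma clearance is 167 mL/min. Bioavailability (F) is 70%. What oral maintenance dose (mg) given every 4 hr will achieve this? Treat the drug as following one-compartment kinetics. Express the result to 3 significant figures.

CL = 167 mL/min × 60/1000 = 10.02 L/h
D = CL × Css × τ / F = 10.02 × 8 × 4 / 0.7 = 458.1 mg

458 mg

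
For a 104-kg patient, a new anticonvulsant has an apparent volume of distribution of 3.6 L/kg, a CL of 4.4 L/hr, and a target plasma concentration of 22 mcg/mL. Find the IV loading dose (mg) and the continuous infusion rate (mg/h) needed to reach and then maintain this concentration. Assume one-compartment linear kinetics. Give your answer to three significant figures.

Total Vd = 3.6 × 104 = 374.4 L
Loading: fill Vd to C_target → 374.4 L × 22 mg/L = 8237 mg
Maintenance infusion rate = CL × Css = 4.400 × 22 = 96.80 mg/h

(a) 8240 mg; (b) 96.8 mg/h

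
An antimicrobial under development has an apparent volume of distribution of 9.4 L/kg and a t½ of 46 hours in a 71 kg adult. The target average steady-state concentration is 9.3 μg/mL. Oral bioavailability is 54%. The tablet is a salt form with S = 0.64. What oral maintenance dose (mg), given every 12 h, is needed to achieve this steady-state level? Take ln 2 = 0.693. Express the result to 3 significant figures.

Vd(total) = 71 kg × 9.4 L/kg = 667.4 L
CL = ln 2 · Vd / t½ = 0.693 × 667.4 / 46 = 10.05 L/h
D = CL × Css × τ / F / S = 10.05 × 9.3 × 12 / 0.54 / 0.64 = 3245 mg

3250 mg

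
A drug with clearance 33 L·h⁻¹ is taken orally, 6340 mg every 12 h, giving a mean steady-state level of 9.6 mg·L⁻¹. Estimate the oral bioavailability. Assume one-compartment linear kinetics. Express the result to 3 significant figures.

F·D/τ = CL·Css at steady state → F = CL·Css·τ / D.
F = 33 × 9.6 × 12 / 6340 = 0.600

0.600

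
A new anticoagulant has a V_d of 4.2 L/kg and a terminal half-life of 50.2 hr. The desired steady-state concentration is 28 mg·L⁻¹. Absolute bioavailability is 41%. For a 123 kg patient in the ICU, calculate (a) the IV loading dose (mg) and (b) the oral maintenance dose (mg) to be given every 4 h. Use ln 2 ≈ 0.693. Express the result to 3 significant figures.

(a) 14500 mg; (b) 1950 mg

Vd = 4.2 L/kg × 123 kg = 516.6 L
LD = Vd × C = 516.6 × 28 = 14460 mg
CL = 0.693 × Vd / t½ = 0.693 × 516.6 / 50.2 = 7.132 L/h
D = CL × Css × τ / F = 7.132 × 28 × 4 / 0.41 = 1948 mg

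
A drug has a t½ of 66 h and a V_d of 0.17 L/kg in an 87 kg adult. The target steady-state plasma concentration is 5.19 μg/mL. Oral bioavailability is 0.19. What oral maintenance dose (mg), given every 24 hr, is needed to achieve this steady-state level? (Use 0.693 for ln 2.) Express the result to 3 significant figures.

102 mg

Vd = 0.17 L/kg × 87 kg = 14.79 L
CL = 0.693 × Vd / t½ = 0.693 × 14.79 / 66 = 0.1553 L/h
D = CL × Css × τ / F = 0.1553 × 5.19 × 24 / 0.19 = 101.8 mg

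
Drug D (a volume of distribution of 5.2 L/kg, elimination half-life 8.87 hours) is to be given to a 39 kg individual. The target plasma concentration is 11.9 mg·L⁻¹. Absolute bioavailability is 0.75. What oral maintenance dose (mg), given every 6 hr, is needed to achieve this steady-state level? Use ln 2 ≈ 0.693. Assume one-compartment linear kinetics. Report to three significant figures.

1510 mg

Vd(total) = 39 kg × 5.2 L/kg = 202.8 L
CL = ln 2 · Vd / t½ = 0.693 × 202.8 / 8.87 = 15.84 L/h
D = CL × Css × τ / F = 15.84 × 11.9 × 6 / 0.75 = 1508 mg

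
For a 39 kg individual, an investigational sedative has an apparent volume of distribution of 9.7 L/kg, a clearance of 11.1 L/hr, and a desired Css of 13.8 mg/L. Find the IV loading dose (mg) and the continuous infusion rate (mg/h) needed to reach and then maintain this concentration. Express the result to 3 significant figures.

(a) 5220 mg; (b) 153 mg/h

Vd(total) = 39 kg × 9.7 L/kg = 378.3 L
LD = Vd · C_target = 378.3 × 13.8 = 5221 mg
Maintenance: replace elimination → rate = CL × Css = 11.10 × 13.8 = 153.2 mg/h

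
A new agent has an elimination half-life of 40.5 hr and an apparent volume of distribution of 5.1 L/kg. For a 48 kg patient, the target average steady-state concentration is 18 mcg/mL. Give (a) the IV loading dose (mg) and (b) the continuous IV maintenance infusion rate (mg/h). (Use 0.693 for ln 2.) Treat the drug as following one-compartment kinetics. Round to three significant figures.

(a) 4410 mg; (b) 75.4 mg/h

Vd = 5.1 L/kg × 48 kg = 244.8 L
LD = Vd × C = 244.8 × 18 = 4406 mg
CL = 0.693 × Vd / t½ = 0.693 × 244.8 / 40.5 = 4.189 L/h
Infusion rate = CL × Css = 4.189 × 18 = 75.40 mg/h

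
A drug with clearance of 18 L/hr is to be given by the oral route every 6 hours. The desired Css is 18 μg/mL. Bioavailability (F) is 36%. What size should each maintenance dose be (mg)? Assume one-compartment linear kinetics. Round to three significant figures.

5400 mg

D = CL × Css × τ / F = 18.00 × 18 × 6 / 0.36 = 5400 mg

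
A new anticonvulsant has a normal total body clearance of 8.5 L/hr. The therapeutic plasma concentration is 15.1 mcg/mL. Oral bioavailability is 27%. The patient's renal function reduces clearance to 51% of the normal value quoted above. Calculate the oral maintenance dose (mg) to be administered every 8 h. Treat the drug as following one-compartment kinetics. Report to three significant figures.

Patient clearance = 0.51 × 8.500 = 4.335 L/h
D = CL × Css × τ / F = 4.335 × 15.1 × 8 / 0.27 = 1940 mg

1940 mg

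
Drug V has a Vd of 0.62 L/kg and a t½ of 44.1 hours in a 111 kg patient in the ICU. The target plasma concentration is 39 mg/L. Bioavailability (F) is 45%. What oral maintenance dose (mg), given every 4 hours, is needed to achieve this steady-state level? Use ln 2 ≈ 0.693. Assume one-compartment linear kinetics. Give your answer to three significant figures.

Total Vd = 0.62 × 111 = 68.82 L
CL = 0.693 × Vd / t½ = 0.693 × 68.82 / 44.1 = 1.081 L/h
D = CL × Css × τ / F = 1.081 × 39 × 4 / 0.45 = 374.7 mg

375 mg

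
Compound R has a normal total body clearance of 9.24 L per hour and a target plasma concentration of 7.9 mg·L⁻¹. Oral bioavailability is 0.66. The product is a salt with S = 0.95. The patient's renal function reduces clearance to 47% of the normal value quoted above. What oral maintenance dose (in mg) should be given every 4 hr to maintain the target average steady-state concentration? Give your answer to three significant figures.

Patient clearance = 0.47 × 9.240 = 4.343 L/h
At steady state, dose per interval replaces the amount cleared in that interval: F·S·D/τ = CL·Css.
D = CL × Css × τ / F / S = 4.343 × 7.9 × 4 / 0.66 / 0.95 = 218.9 mg

219 mg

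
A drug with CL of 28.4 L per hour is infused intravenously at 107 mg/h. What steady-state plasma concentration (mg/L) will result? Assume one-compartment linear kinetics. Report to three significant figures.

3.77 mg/L

Css = rate / CL = 107 / 28.40 = 3.768 mg/L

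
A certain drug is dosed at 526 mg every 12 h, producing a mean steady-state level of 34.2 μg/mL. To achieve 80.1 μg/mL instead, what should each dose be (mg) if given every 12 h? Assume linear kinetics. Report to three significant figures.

For first-order elimination, Css ∝ F·D/(CL·τ); F and CL are unchanged, so Css ∝ D/τ.
D₂ = D₁ × (Css,target / Css,current) = 526 × 80.1/34.2 = 1232 mg

1230 mg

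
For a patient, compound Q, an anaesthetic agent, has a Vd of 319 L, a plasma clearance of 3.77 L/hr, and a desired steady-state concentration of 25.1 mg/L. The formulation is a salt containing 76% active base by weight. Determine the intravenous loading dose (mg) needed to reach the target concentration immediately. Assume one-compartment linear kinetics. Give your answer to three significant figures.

10500 mg

LD = Vd × C / S = 319.0 × 25.10 / 0.76 = 10540 mg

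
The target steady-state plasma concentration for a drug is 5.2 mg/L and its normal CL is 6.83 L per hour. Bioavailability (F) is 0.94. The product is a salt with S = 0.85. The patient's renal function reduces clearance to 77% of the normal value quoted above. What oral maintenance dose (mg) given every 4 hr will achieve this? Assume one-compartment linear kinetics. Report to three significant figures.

Patient clearance = 0.77 × 6.830 = 5.259 L/h
D = CL × Css × τ / F / S = 5.259 × 5.2 × 4 / 0.94 / 0.85 = 136.9 mg

137 mg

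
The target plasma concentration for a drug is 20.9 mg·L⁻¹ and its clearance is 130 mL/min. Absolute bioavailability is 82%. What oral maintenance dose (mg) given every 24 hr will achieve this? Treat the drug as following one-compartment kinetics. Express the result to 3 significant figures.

CL = 130 mL/min × 60/1000 = 7.800 L/h
At steady state, dose per interval replaces the amount cleared in that interval: F·D/τ = CL·Css.
D = CL × Css × τ / F = 7.800 × 20.9 × 24 / 0.82 = 4771 mg

4770 mg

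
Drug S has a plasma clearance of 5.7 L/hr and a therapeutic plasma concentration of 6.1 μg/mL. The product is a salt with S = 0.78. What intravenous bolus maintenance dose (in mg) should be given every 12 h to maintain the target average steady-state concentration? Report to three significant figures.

At steady state, dose per interval replaces the amount cleared in that interval: S·D/τ = CL·Css.
D = CL × Css × τ / S = 5.700 × 6.1 × 12 / 0.78 = 534.9 mg

535 mg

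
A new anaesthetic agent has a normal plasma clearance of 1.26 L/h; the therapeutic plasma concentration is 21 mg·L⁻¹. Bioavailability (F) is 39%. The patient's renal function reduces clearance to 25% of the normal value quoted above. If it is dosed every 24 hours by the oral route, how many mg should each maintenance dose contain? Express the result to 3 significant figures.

407 mg

Patient clearance = 0.25 × 1.260 = 0.3150 L/h
At steady state, dose per interval replaces the amount cleared in that interval: F·D/τ = CL·Css.
D = CL × Css × τ / F = 0.3150 × 21 × 24 / 0.39 = 407.1 mg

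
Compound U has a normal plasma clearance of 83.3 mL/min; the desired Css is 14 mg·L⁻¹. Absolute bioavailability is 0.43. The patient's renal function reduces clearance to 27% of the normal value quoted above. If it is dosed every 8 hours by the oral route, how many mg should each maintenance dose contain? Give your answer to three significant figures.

351 mg

CL = 83.3 mL/min = 83.3 × 0.06 = 4.998 L/h
Patient clearance = 0.27 × 4.998 = 1.349 L/h
D = CL × Css × τ / F = 1.349 × 14 × 8 / 0.43 = 351.4 mg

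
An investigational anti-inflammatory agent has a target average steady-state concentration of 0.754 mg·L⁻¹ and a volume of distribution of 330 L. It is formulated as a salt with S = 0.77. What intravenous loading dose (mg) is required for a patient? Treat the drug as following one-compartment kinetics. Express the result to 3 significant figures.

The loading dose fills Vd to the target concentration.
LD = Vd × C / S = 330.0 × 0.7540 / 0.77 = 323.1 mg

323 mg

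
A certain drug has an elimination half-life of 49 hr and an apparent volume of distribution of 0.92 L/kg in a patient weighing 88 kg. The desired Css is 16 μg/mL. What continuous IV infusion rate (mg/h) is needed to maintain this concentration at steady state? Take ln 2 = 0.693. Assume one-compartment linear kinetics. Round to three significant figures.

18.3 mg/h

Vd = 0.92 L/kg × 88 kg = 80.96 L
k = 0.693/49 = 0.01414 h⁻¹, so CL = k·Vd = 0.01414 × 80.96 = 1.145 L/h
Infusion rate = CL × Css = 1.145 × 16 = 18.32 mg/h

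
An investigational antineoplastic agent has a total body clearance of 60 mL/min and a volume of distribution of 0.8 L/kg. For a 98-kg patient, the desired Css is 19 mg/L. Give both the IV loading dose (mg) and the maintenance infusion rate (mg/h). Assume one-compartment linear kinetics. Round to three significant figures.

(a) 1490 mg; (b) 68.4 mg/h

Vd = 0.8 L/kg × 98 kg = 78.40 L
Loading: fill Vd to C_target → 78.40 L × 19 mg/L = 1490 mg
CL = 60 mL/min = 60 × 0.06 = 3.600 L/h
Maintenance infusion rate = CL × Css = 3.600 × 19 = 68.40 mg/h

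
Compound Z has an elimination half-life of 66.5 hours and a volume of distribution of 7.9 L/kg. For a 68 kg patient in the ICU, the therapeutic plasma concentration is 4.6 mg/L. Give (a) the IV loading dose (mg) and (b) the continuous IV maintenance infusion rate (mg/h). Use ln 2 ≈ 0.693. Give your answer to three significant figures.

Vd(total) = 68 kg × 7.9 L/kg = 537.2 L
LD = Vd × C = 537.2 × 4.6 = 2471 mg
CL = 0.693 × Vd / t½ = 0.693 × 537.2 / 66.5 = 5.598 L/h
Infusion rate = CL × Css = 5.598 × 4.6 = 25.75 mg/h

(a) 2470 mg; (b) 25.8 mg/h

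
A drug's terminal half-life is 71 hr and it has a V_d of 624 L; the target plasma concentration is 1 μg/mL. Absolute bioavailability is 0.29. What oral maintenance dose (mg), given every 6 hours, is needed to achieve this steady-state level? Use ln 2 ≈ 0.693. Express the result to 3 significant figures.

126 mg

CL = 0.693 × Vd / t½ = 0.693 × 624.0 / 71 = 6.091 L/h
D = CL × Css × τ / F = 6.091 × 1 × 6 / 0.29 = 126.0 mg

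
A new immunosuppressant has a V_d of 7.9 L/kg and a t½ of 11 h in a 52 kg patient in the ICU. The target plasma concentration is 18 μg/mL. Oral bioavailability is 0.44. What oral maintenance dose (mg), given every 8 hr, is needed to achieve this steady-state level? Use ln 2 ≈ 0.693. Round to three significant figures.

8470 mg

Total Vd = 7.9 × 52 = 410.8 L
CL = 0.693 × Vd / t½ = 0.693 × 410.8 / 11 = 25.88 L/h
D = CL × Css × τ / F = 25.88 × 18 × 8 / 0.44 = 8470 mg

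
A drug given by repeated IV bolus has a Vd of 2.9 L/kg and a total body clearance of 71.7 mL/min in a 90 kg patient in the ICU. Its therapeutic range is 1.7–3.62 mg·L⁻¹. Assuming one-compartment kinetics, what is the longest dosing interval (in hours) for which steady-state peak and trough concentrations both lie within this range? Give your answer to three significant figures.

45.9 h

Vd(total) = 90 kg × 2.9 L/kg = 261.0 L
CL = 71.7 mL/min × 60/1000 = 4.302 L/h
k = CL / Vd = 4.302 / 261.0 = 0.01648 h⁻¹
Between IV bolus doses, concentration decays as C = C₀·e^(−kτ), so C_peak/C_trough = e^(kτ).
τ_max = ln(C_peak/C_trough) / k = ln(3.62/1.7) / 0.01648 = 0.7558 / 0.01648 = 45.86 h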